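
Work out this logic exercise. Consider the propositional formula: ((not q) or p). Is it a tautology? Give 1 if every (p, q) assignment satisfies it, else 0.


Check all 4 assignments:
p=0, q=0: 1
p=0, q=1: 0
p=1, q=0: 1
p=1, q=1: 1
Satisfying count = 3/4.
Tautology iff count = 4: no.

0


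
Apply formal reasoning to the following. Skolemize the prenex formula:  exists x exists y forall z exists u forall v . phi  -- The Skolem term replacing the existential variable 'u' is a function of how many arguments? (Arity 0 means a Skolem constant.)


Quantifier prefix: exists x exists y forall z exists u forall v
'u' is existentially quantified at position 4.
Universal variables preceding it: z
Skolem function arity = 1

1


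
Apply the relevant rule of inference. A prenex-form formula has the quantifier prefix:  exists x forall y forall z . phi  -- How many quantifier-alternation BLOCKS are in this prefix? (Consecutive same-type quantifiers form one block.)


Quantifier-type sequence: E A A  (A=forall, E=exists)
Group into maximal same-type runs:
  Ex1 | Ax2
Number of blocks = 2

2


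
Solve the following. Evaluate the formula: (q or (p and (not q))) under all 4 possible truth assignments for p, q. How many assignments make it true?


Check all 4 assignments:
p=0, q=0: 0
p=0, q=1: 1
p=1, q=0: 1
p=1, q=1: 1
Count of True = 3

3


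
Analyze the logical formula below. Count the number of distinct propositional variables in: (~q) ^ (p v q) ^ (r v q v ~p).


Identify each variable that appears in the formula.
Variables found: p, q, r
Count = 3

3


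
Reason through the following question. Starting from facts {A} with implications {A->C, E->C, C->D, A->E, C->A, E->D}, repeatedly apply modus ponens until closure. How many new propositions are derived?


Initial facts: {A}
Apply modus ponens to closure:
  A and A->C  =>  C
  C and C->D  =>  D
  A and A->E  =>  E
Final known: {A, C, D, E}
New propositions: {C, D, E}
Count = 3

3


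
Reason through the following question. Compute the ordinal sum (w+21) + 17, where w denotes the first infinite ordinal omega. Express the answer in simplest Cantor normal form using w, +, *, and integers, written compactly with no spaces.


Compute (w+21) + 17.
Ordinal + is associative but NOT commutative; for finite n>0, n + w = w but w + n stays w+n.
By associativity: (w+21) + 17 = w + (21+17) = w+38.
Result = w+38

w+38


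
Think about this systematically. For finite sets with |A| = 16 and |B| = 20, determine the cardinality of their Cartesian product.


The Cartesian product A x B contains all ordered pairs (a, b).
|A x B| = |A| * |B| = 16 * 20 = 320

320


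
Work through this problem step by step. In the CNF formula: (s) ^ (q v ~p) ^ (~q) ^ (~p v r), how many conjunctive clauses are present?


A CNF formula is a conjunction of clauses.
Clauses are separated by ^.
Counting the conjuncts: 4 clauses.

4


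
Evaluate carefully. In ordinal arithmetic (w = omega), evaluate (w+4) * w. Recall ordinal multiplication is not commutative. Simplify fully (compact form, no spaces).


Compute (w+4) * w.
Ordinal * is associative and left-distributive over +, but NOT commutative; for finite n>1, n*w = w but w*n stays w*n.
(w+4) * w = sup{(w+4)*k : k<w} = sup{w*k+4} = w^2 (the +4 tail is absorbed in the limit).
Result = w^2

w^2


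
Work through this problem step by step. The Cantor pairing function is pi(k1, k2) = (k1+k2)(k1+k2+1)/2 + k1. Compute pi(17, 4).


k1 + k2 = 21
(k1+k2)(k1+k2+1)/2 = 21 * 22 / 2 = 231
pi = 231 + 17 = 248

248


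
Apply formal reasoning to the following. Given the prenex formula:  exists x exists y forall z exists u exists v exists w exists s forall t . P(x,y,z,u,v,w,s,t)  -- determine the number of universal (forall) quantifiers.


Quantifier prefix: exists x exists y forall z exists u exists v exists w exists s forall t
Mark each quantifier type:
  E E U E E E E U
Universal count = 2, Existential count = 6
Asked for universal (forall) quantifiers: 2

2


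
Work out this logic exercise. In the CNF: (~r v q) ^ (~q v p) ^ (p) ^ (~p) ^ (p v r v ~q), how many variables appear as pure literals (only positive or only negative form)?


Check each variable for pure literal status:
p: mixed (not pure)
q: mixed (not pure)
r: mixed (not pure)
Pure literal count = 0

0


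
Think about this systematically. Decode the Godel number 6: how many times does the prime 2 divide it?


Factorize 6 by dividing by 2 repeatedly.
Division steps: 2 divides 6 exactly 1 time(s).
Exponent of 2 = 1

1


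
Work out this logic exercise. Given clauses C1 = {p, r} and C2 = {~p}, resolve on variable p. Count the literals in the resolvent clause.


Remove p from C1 and ~p from C2.
C1 remainder: {r}
C2 remainder: {}
Union (resolvent): {r}
Resolvent has 1 literal(s).

1


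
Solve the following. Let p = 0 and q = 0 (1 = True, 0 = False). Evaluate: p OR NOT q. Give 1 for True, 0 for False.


p = 0, q = 0
Operation: p OR NOT q
Evaluate: 0 OR NOT 0 = 1

1


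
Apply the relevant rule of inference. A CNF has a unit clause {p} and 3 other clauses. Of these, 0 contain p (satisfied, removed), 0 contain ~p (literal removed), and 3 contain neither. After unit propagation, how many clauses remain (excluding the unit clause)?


Satisfied (removed): 0
Shortened (remain): 0
Unchanged (remain): 3
Remaining = 0 + 3 = 3

3


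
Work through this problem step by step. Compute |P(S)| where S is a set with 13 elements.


The power set of a set with n elements has 2^n elements.
|P(S)| = 2^13 = 8192

8192


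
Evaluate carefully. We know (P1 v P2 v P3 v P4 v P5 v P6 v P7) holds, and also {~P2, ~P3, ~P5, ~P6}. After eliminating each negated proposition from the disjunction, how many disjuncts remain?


Original disjuncts (7): P1, P2, P3, P4, P5, P6, P7
Negated (eliminate): ~P2, ~P3, ~P5, ~P6
Remaining disjuncts: P1, P4, P7
Count = 7 - 4 = 3

3


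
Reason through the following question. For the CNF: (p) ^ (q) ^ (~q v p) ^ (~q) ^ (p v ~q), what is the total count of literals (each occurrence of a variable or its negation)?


Counting literals in each clause:
Clause 1: 1 literal(s)
Clause 2: 1 literal(s)
Clause 3: 2 literal(s)
Clause 4: 1 literal(s)
Clause 5: 2 literal(s)
Total = 7

7


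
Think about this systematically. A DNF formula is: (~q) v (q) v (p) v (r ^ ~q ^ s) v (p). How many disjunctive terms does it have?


A DNF formula is a disjunction of terms (conjunctions).
Terms are separated by v.
Counting the disjuncts: 5 terms.

5


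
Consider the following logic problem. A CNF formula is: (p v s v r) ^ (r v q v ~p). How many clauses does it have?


A CNF formula is a conjunction of clauses.
Clauses are separated by ^.
Counting the conjuncts: 2 clauses.

2


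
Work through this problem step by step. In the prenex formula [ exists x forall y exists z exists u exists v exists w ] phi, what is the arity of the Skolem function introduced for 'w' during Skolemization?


Quantifier prefix: exists x forall y exists z exists u exists v exists w
'w' is existentially quantified at position 6.
Universal variables preceding it: y
Skolem function arity = 1

1


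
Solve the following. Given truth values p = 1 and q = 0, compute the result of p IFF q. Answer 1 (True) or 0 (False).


p = 1, q = 0
Operation: p IFF q
Evaluate: 1 IFF 0 = 0

0


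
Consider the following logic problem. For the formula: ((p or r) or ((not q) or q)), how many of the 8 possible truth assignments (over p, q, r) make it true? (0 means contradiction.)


Check all 8 assignments:
p=0, q=0, r=0: 1
p=0, q=0, r=1: 1
p=0, q=1, r=0: 1
p=0, q=1, r=1: 1
p=1, q=0, r=0: 1
p=1, q=0, r=1: 1
p=1, q=1, r=0: 1
p=1, q=1, r=1: 1
Count of True = 8

8


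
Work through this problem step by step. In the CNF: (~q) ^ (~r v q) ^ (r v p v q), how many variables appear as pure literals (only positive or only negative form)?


Check each variable for pure literal status:
p: pure positive
q: mixed (not pure)
r: mixed (not pure)
Pure literal count = 1

1


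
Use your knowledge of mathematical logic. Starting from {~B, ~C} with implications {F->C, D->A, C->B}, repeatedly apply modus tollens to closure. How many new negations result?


Initial negated facts: {~B, ~C}
Apply modus tollens to closure:
  ~C and F->C  =>  ~F
Final negated: {~B, ~C, ~F}
New negations: {~F}
Count = 1

1


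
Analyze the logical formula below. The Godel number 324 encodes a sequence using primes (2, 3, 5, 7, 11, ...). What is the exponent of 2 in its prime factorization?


Factorize 324 by dividing by 2 repeatedly.
Division steps: 2 divides 324 exactly 2 time(s).
Exponent of 2 = 2

2


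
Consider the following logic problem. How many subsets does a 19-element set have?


The power set of a set with n elements has 2^n elements.
|P(S)| = 2^19 = 524288

524288


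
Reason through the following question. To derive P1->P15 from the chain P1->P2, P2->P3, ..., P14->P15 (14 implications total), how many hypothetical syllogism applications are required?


With 14 implications in a chain connecting 15 propositions:
P1->P2, P2->P3, ..., P14->P15
Steps needed = (number of implications) - 1 = 14 - 1 = 13

13


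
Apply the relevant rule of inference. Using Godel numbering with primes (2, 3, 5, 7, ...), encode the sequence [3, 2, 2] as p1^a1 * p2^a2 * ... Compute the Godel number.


Encode each element as an exponent of the corresponding prime:
  2^3 = 8
  3^2 = 9
  5^2 = 25
Product = 8 * 9 * 25 = 1800

1800


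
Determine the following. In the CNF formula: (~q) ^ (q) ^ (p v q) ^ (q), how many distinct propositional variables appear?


Identify each variable that appears in the formula.
Variables found: p, q
Count = 2

2


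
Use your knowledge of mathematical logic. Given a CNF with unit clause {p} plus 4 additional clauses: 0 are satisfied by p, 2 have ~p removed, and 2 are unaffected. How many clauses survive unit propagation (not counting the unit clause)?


Satisfied (removed): 0
Shortened (remain): 2
Unchanged (remain): 2
Remaining = 2 + 2 = 4

4


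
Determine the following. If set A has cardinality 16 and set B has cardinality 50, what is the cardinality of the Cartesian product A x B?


The Cartesian product A x B contains all ordered pairs (a, b).
|A x B| = |A| * |B| = 16 * 50 = 800

800


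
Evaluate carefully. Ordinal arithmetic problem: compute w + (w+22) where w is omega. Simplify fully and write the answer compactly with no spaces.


Compute w + (w+22).
Ordinal + is associative but NOT commutative; for finite n>0, n + w = w but w + n stays w+n.
w + (w+22) = (w+w) + 22 = w*2+22.
Result = w*2+22

w*2+22


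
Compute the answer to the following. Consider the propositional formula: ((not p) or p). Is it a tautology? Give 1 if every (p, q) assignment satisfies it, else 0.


Check all 4 assignments:
p=0, q=0: 1
p=0, q=1: 1
p=1, q=0: 1
p=1, q=1: 1
Satisfying count = 4/4.
Tautology iff count = 4: yes.

1


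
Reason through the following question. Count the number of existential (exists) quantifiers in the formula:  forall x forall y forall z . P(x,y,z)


Quantifier prefix: forall x forall y forall z
Mark each quantifier type:
  U U U
Universal count = 3, Existential count = 0
Asked for existential (exists) quantifiers: 0

0


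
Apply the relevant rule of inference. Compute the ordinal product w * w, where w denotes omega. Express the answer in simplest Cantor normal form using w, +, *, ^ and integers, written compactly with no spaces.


Compute w * w.
Ordinal * is associative and left-distributive over +, but NOT commutative; for finite n>1, n*w = w but w*n stays w*n.
w * w = w^2 by definition.
Result = w^2

w^2


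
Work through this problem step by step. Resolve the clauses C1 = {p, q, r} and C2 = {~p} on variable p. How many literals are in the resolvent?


Remove p from C1 and ~p from C2.
C1 remainder: {q, r}
C2 remainder: {}
Union (resolvent): {q, r}
Resolvent has 2 literal(s).

2


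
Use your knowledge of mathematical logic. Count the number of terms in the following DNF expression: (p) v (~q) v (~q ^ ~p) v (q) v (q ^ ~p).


A DNF formula is a disjunction of terms (conjunctions).
Terms are separated by v.
Counting the disjuncts: 5 terms.

5


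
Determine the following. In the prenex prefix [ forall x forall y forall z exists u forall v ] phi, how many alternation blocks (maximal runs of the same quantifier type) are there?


Quantifier-type sequence: A A A E A  (A=forall, E=exists)
Group into maximal same-type runs:
  Ax3 | Ex1 | Ax1
Number of blocks = 3

3


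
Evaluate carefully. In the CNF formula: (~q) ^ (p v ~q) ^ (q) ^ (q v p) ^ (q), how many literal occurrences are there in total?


Counting literals in each clause:
Clause 1: 1 literal(s)
Clause 2: 2 literal(s)
Clause 3: 1 literal(s)
Clause 4: 2 literal(s)
Clause 5: 1 literal(s)
Total = 7

7


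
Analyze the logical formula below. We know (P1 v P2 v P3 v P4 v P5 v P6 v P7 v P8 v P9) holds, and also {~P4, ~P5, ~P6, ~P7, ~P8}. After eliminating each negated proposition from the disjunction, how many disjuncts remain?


Original disjuncts (9): P1, P2, P3, P4, P5, P6, P7, P8, P9
Negated (eliminate): ~P4, ~P5, ~P6, ~P7, ~P8
Remaining disjuncts: P1, P2, P3, P9
Count = 9 - 5 = 4

4


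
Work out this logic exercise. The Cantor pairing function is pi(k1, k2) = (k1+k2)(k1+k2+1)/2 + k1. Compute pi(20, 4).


k1 + k2 = 24
(k1+k2)(k1+k2+1)/2 = 24 * 25 / 2 = 300
pi = 300 + 20 = 320

320


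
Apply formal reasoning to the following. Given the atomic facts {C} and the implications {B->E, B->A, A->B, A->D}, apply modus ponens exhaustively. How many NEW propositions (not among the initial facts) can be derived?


Initial facts: {C}
Apply modus ponens to closure:
  (no implication fires)
Final known: {C}
New propositions: {(none)}
Count = 0

0


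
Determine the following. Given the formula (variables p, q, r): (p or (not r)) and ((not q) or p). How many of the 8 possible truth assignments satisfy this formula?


Evaluate all 8 assignments for p, q, r:
p=0, q=0, r=0: 1
p=0, q=0, r=1: 0
p=0, q=1, r=0: 0
p=0, q=1, r=1: 0
p=1, q=0, r=0: 1
p=1, q=0, r=1: 1
p=1, q=1, r=0: 1
p=1, q=1, r=1: 1
Satisfying count = 5

5


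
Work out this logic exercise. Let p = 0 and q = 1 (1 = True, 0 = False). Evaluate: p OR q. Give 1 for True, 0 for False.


p = 0, q = 1
Operation: p OR q
Evaluate: 0 OR 1 = 1

1


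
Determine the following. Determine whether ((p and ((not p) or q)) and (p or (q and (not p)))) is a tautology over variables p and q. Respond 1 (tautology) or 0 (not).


Check all 4 assignments:
p=0, q=0: 0
p=0, q=1: 0
p=1, q=0: 0
p=1, q=1: 1
Satisfying count = 1/4.
Tautology iff count = 4: no.

0


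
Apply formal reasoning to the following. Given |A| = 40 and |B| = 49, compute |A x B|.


The Cartesian product A x B contains all ordered pairs (a, b).
|A x B| = |A| * |B| = 40 * 49 = 1960

1960


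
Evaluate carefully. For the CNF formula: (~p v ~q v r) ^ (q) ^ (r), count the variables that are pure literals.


Check each variable for pure literal status:
p: pure negative
q: mixed (not pure)
r: pure positive
Pure literal count = 2

2


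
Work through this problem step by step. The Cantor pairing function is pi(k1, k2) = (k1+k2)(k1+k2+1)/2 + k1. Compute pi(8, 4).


k1 + k2 = 12
(k1+k2)(k1+k2+1)/2 = 12 * 13 / 2 = 78
pi = 78 + 8 = 86

86


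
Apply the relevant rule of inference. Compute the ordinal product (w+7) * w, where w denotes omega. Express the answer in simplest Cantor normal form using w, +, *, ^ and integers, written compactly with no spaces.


Compute (w+7) * w.
Ordinal * is associative and left-distributive over +, but NOT commutative; for finite n>1, n*w = w but w*n stays w*n.
(w+7) * w = sup{(w+7)*k : k<w} = sup{w*k+7} = w^2 (the +7 tail is absorbed in the limit).
Result = w^2

w^2


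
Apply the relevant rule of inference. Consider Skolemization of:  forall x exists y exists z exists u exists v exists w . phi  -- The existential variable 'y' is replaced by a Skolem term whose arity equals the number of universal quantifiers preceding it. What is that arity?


Quantifier prefix: forall x exists y exists z exists u exists v exists w
'y' is existentially quantified at position 2.
Universal variables preceding it: x
Skolem function arity = 1

1


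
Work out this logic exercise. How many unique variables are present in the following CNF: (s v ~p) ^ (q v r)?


Identify each variable that appears in the formula.
Variables found: p, q, r, s
Count = 4

4


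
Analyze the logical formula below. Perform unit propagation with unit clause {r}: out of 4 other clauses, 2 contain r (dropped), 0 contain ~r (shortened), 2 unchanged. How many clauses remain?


Satisfied (removed): 2
Shortened (remain): 0
Unchanged (remain): 2
Remaining = 0 + 2 = 2

2


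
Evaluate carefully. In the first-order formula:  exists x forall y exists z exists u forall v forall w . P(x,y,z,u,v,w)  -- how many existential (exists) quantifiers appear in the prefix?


Quantifier prefix: exists x forall y exists z exists u forall v forall w
Mark each quantifier type:
  E U E E U U
Universal count = 3, Existential count = 3
Asked for existential (exists) quantifiers: 3

3


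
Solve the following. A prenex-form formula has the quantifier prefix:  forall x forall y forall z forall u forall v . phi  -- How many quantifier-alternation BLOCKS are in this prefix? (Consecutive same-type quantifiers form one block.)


Quantifier-type sequence: A A A A A  (A=forall, E=exists)
Group into maximal same-type runs:
  Ax5
Number of blocks = 1

1


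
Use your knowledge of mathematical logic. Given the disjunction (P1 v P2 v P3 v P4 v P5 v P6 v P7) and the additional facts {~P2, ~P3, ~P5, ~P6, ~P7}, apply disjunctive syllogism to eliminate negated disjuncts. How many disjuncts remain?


Original disjuncts (7): P1, P2, P3, P4, P5, P6, P7
Negated (eliminate): ~P2, ~P3, ~P5, ~P6, ~P7
Remaining disjuncts: P1, P4
Count = 7 - 5 = 2

2


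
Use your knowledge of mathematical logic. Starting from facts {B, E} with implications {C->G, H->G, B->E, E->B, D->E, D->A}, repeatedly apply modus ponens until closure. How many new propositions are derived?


Initial facts: {B, E}
Apply modus ponens to closure:
  (no implication fires)
Final known: {B, E}
New propositions: {(none)}
Count = 0

0


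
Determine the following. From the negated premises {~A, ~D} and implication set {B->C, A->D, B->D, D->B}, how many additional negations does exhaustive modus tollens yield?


Initial negated facts: {~A, ~D}
Apply modus tollens to closure:
  ~D and B->D  =>  ~B
Final negated: {~A, ~B, ~D}
New negations: {~B}
Count = 1

1


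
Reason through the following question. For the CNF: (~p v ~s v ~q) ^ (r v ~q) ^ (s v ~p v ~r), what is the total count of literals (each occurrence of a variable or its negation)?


Counting literals in each clause:
Clause 1: 3 literal(s)
Clause 2: 2 literal(s)
Clause 3: 3 literal(s)
Total = 8

8


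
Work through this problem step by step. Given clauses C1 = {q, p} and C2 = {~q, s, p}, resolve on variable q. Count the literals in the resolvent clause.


Remove q from C1 and ~q from C2.
C1 remainder: {p}
C2 remainder: {s, p}
Union (resolvent): {p, s}
Resolvent has 2 literal(s).

2


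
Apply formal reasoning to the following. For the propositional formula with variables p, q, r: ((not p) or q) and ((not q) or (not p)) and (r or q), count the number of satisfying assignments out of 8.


Evaluate all 8 assignments for p, q, r:
p=0, q=0, r=0: 0
p=0, q=0, r=1: 1
p=0, q=1, r=0: 1
p=0, q=1, r=1: 1
p=1, q=0, r=0: 0
p=1, q=0, r=1: 0
p=1, q=1, r=0: 0
p=1, q=1, r=1: 0
Satisfying count = 3

3


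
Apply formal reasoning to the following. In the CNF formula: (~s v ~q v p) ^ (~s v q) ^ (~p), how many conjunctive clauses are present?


A CNF formula is a conjunction of clauses.
Clauses are separated by ^.
Counting the conjuncts: 3 clauses.

3


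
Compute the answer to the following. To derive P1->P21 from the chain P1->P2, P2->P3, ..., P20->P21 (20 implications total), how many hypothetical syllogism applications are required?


With 20 implications in a chain connecting 21 propositions:
P1->P2, P2->P3, ..., P20->P21
Steps needed = (number of implications) - 1 = 20 - 1 = 19

19


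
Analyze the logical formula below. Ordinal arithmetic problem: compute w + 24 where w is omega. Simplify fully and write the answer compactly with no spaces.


Compute w + 24.
Ordinal + is associative but NOT commutative; for finite n>0, n + w = w but w + n stays w+n.
w + 24 is already in normal form (a successor ordinal beyond w).
Result = w+24

w+24


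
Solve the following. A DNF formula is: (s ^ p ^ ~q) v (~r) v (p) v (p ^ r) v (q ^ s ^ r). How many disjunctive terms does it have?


A DNF formula is a disjunction of terms (conjunctions).
Terms are separated by v.
Counting the disjuncts: 5 terms.

5


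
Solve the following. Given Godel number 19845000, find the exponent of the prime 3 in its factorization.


Factorize 19845000 by dividing by 3 repeatedly.
Division steps: 3 divides 19845000 exactly 4 time(s).
Exponent of 3 = 4

4


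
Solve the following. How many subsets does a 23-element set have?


The power set of a set with n elements has 2^n elements.
|P(S)| = 2^23 = 8388608

8388608


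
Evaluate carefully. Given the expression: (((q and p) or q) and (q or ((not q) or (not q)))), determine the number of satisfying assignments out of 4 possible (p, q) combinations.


Check all 4 assignments:
p=0, q=0: 0
p=0, q=1: 1
p=1, q=0: 0
p=1, q=1: 1
Count of True = 2

2


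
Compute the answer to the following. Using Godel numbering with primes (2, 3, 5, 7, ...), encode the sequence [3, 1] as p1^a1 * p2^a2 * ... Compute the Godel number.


Encode each element as an exponent of the corresponding prime:
  2^3 = 8
  3^1 = 3
Product = 8 * 3 = 24

24


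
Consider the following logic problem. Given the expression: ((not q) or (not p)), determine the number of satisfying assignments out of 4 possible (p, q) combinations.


Check all 4 assignments:
p=0, q=0: 1
p=0, q=1: 1
p=1, q=0: 1
p=1, q=1: 0
Count of True = 3

3


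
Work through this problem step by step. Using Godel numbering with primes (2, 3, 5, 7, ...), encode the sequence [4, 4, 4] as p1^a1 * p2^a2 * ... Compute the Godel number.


Encode each element as an exponent of the corresponding prime:
  2^4 = 16
  3^4 = 81
  5^4 = 625
Product = 16 * 81 * 625 = 810000

810000


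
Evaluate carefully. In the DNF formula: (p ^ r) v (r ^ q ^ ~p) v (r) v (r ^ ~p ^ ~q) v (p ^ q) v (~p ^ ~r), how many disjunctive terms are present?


A DNF formula is a disjunction of terms (conjunctions).
Terms are separated by v.
Counting the disjuncts: 6 terms.

6


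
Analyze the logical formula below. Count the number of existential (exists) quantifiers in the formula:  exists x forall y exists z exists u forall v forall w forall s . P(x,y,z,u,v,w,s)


Quantifier prefix: exists x forall y exists z exists u forall v forall w forall s
Mark each quantifier type:
  E U E E U U U
Universal count = 4, Existential count = 3
Asked for existential (exists) quantifiers: 3

3


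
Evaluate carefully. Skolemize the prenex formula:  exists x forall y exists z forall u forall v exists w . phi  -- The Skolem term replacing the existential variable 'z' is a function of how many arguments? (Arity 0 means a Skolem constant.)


Quantifier prefix: exists x forall y exists z forall u forall v exists w
'z' is existentially quantified at position 3.
Universal variables preceding it: y
Skolem function arity = 1

1


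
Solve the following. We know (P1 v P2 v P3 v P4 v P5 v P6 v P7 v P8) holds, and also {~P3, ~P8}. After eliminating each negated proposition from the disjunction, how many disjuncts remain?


Original disjuncts (8): P1, P2, P3, P4, P5, P6, P7, P8
Negated (eliminate): ~P3, ~P8
Remaining disjuncts: P1, P2, P4, P5, P6, P7
Count = 8 - 2 = 6

6


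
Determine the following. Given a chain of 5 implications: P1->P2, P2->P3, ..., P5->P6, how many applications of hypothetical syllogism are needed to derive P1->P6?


With 5 implications in a chain connecting 6 propositions:
P1->P2, P2->P3, ..., P5->P6
Steps needed = (number of implications) - 1 = 5 - 1 = 4

4


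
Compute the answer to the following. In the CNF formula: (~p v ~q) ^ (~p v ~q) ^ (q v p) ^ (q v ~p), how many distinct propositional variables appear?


Identify each variable that appears in the formula.
Variables found: p, q
Count = 2

2


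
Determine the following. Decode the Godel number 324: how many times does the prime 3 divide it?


Factorize 324 by dividing by 3 repeatedly.
Division steps: 3 divides 324 exactly 4 time(s).
Exponent of 3 = 4

4


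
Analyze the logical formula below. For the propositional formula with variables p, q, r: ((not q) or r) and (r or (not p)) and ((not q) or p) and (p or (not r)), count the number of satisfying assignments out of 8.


Evaluate all 8 assignments for p, q, r:
p=0, q=0, r=0: 1
p=0, q=0, r=1: 0
p=0, q=1, r=0: 0
p=0, q=1, r=1: 0
p=1, q=0, r=0: 0
p=1, q=0, r=1: 1
p=1, q=1, r=0: 0
p=1, q=1, r=1: 1
Satisfying count = 3

3


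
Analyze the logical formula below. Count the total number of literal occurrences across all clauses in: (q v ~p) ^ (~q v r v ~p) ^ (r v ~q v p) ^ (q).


Counting literals in each clause:
Clause 1: 2 literal(s)
Clause 2: 3 literal(s)
Clause 3: 3 literal(s)
Clause 4: 1 literal(s)
Total = 9

9


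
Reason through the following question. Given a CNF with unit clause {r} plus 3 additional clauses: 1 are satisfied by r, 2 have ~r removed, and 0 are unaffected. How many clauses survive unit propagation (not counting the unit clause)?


Satisfied (removed): 1
Shortened (remain): 2
Unchanged (remain): 0
Remaining = 2 + 0 = 2

2


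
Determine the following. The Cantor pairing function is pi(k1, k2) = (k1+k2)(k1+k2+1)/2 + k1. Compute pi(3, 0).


k1 + k2 = 3
(k1+k2)(k1+k2+1)/2 = 3 * 4 / 2 = 6
pi = 6 + 3 = 9

9


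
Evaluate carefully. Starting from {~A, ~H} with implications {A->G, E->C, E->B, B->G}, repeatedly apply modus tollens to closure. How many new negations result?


Initial negated facts: {~A, ~H}
Apply modus tollens to closure:
  (no implication fires)
Final negated: {~A, ~H}
New negations: {(none)}
Count = 0

0


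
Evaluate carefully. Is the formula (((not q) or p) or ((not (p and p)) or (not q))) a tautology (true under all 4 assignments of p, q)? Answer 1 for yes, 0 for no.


Check all 4 assignments:
p=0, q=0: 1
p=0, q=1: 1
p=1, q=0: 1
p=1, q=1: 1
Satisfying count = 4/4.
Tautology iff count = 4: yes.

1


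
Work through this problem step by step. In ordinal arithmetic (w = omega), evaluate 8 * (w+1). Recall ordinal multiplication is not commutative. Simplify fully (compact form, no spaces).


Compute 8 * (w+1).
Ordinal * is associative and left-distributive over +, but NOT commutative; for finite n>1, n*w = w but w*n stays w*n.
By left-distributivity: 8 * (w+1) = 8*w + 8*1 = w + 8 = w+8.
Result = w+8

w+8


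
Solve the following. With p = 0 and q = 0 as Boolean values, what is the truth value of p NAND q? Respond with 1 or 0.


p = 0, q = 0
Operation: p NAND q
Evaluate: 0 NAND 0 = 1

1


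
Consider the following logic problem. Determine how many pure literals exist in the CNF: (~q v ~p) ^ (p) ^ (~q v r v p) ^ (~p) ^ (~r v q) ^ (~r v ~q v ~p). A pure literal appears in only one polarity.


Check each variable for pure literal status:
p: mixed (not pure)
q: mixed (not pure)
r: mixed (not pure)
Pure literal count = 0

0


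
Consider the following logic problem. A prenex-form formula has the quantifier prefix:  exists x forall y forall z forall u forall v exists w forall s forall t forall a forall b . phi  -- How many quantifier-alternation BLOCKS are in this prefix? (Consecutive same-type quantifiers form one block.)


Quantifier-type sequence: E A A A A E A A A A  (A=forall, E=exists)
Group into maximal same-type runs:
  Ex1 | Ax4 | Ex1 | Ax4
Number of blocks = 4

4


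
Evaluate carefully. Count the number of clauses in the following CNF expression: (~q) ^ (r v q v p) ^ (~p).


A CNF formula is a conjunction of clauses.
Clauses are separated by ^.
Counting the conjuncts: 3 clauses.

3


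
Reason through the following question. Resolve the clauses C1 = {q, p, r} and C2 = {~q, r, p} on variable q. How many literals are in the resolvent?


Remove q from C1 and ~q from C2.
C1 remainder: {p, r}
C2 remainder: {r, p}
Union (resolvent): {p, r}
Resolvent has 2 literal(s).

2


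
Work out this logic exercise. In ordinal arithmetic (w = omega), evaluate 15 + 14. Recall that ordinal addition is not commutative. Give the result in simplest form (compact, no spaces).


Compute 15 + 14.
Ordinal + is associative but NOT commutative; for finite n>0, n + w = w but w + n stays w+n.
Both operands finite; ordinal + agrees with natural +: 15 + 14 = 29.
Result = 29

29


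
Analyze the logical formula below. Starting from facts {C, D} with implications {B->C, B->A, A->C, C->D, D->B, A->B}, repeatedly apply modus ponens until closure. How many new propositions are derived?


Initial facts: {C, D}
Apply modus ponens to closure:
  D and D->B  =>  B
  B and B->A  =>  A
Final known: {A, B, C, D}
New propositions: {A, B}
Count = 2

2


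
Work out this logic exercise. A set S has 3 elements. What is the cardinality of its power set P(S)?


The power set of a set with n elements has 2^n elements.
|P(S)| = 2^3 = 8

8


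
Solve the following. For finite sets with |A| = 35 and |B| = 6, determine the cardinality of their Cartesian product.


The Cartesian product A x B contains all ordered pairs (a, b).
|A x B| = |A| * |B| = 35 * 6 = 210

210


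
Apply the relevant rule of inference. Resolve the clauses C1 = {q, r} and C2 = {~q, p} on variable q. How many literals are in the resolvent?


Remove q from C1 and ~q from C2.
C1 remainder: {r}
C2 remainder: {p}
Union (resolvent): {p, r}
Resolvent has 2 literal(s).

2


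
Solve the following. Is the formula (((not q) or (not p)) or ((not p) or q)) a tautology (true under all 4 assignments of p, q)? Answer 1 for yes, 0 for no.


Check all 4 assignments:
p=0, q=0: 1
p=0, q=1: 1
p=1, q=0: 1
p=1, q=1: 1
Satisfying count = 4/4.
Tautology iff count = 4: yes.

1


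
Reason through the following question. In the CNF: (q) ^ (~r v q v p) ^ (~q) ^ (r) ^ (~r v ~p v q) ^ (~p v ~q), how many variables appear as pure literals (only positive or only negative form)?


Check each variable for pure literal status:
p: mixed (not pure)
q: mixed (not pure)
r: mixed (not pure)
Pure literal count = 0

0


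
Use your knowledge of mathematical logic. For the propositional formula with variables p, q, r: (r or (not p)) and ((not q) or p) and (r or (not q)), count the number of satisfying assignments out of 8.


Evaluate all 8 assignments for p, q, r:
p=0, q=0, r=0: 1
p=0, q=0, r=1: 1
p=0, q=1, r=0: 0
p=0, q=1, r=1: 0
p=1, q=0, r=0: 0
p=1, q=0, r=1: 1
p=1, q=1, r=0: 0
p=1, q=1, r=1: 1
Satisfying count = 4

4


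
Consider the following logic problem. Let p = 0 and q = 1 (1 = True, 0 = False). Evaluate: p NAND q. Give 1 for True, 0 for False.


p = 0, q = 1
Operation: p NAND q
Evaluate: 0 NAND 1 = 1

1


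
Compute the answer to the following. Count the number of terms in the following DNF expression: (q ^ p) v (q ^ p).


A DNF formula is a disjunction of terms (conjunctions).
Terms are separated by v.
Counting the disjuncts: 2 terms.

2


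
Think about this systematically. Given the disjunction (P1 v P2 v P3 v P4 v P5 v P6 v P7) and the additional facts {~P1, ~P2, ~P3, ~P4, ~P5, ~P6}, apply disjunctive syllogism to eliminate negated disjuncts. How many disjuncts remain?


Original disjuncts (7): P1, P2, P3, P4, P5, P6, P7
Negated (eliminate): ~P1, ~P2, ~P3, ~P4, ~P5, ~P6
Remaining disjuncts: P7
Count = 7 - 6 = 1

1


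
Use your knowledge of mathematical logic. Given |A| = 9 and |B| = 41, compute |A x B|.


The Cartesian product A x B contains all ordered pairs (a, b).
|A x B| = |A| * |B| = 9 * 41 = 369

369


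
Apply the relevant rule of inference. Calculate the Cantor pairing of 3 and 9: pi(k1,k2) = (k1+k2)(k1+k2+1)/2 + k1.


k1 + k2 = 12
(k1+k2)(k1+k2+1)/2 = 12 * 13 / 2 = 78
pi = 78 + 3 = 81

81


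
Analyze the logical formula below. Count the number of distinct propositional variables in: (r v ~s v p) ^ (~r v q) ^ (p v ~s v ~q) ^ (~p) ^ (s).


Identify each variable that appears in the formula.
Variables found: p, q, r, s
Count = 4

4


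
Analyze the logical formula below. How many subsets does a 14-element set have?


The power set of a set with n elements has 2^n elements.
|P(S)| = 2^14 = 16384

16384


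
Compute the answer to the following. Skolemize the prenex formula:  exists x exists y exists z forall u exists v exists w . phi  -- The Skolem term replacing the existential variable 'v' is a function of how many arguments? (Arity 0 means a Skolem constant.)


Quantifier prefix: exists x exists y exists z forall u exists v exists w
'v' is existentially quantified at position 5.
Universal variables preceding it: u
Skolem function arity = 1

1


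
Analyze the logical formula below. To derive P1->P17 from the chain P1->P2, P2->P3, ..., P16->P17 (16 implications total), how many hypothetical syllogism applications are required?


With 16 implications in a chain connecting 17 propositions:
P1->P2, P2->P3, ..., P16->P17
Steps needed = (number of implications) - 1 = 16 - 1 = 15

15


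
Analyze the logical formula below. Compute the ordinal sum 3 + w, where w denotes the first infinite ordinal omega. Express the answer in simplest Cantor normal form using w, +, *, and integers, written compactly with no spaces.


Compute 3 + w.
Ordinal + is associative but NOT commutative; for finite n>0, n + w = w but w + n stays w+n.
Any finite left addend is absorbed by w on the right: 3 + w = w.
Result = w

w


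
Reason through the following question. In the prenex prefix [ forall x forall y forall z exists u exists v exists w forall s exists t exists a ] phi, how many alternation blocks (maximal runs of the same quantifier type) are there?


Quantifier-type sequence: A A A E E E A E E  (A=forall, E=exists)
Group into maximal same-type runs:
  Ax3 | Ex3 | Ax1 | Ex2
Number of blocks = 4

4


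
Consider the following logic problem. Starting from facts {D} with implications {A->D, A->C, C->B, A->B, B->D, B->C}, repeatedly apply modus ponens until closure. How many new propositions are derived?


Initial facts: {D}
Apply modus ponens to closure:
  (no implication fires)
Final known: {D}
New propositions: {(none)}
Count = 0

0


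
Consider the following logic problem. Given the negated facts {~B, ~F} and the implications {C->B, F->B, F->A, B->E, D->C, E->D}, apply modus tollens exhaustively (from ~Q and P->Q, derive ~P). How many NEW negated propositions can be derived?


Initial negated facts: {~B, ~F}
Apply modus tollens to closure:
  ~B and C->B  =>  ~C
  ~C and D->C  =>  ~D
  ~D and E->D  =>  ~E
Final negated: {~B, ~C, ~D, ~E, ~F}
New negations: {~C, ~D, ~E}
Count = 3

3


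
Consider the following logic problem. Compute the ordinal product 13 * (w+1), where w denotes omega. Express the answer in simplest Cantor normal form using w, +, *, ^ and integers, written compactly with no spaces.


Compute 13 * (w+1).
Ordinal * is associative and left-distributive over +, but NOT commutative; for finite n>1, n*w = w but w*n stays w*n.
By left-distributivity: 13 * (w+1) = 13*w + 13*1 = w + 13 = w+13.
Result = w+13

w+13


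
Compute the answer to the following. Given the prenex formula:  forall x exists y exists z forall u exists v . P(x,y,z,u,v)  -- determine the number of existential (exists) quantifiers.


Quantifier prefix: forall x exists y exists z forall u exists v
Mark each quantifier type:
  U E E U E
Universal count = 2, Existential count = 3
Asked for existential (exists) quantifiers: 3

3


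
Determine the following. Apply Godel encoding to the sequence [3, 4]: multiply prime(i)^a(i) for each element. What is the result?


Encode each element as an exponent of the corresponding prime:
  2^3 = 8
  3^4 = 81
Product = 8 * 81 = 648

648


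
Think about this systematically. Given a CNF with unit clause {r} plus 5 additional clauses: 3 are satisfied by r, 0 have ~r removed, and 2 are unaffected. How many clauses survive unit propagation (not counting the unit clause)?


Satisfied (removed): 3
Shortened (remain): 0
Unchanged (remain): 2
Remaining = 0 + 2 = 2

2


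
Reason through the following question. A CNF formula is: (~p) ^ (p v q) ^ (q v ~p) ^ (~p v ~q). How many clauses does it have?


A CNF formula is a conjunction of clauses.
Clauses are separated by ^.
Counting the conjuncts: 4 clauses.

4


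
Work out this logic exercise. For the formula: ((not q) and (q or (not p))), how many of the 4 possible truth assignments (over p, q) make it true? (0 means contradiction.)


Check all 4 assignments:
p=0, q=0: 1
p=0, q=1: 0
p=1, q=0: 0
p=1, q=1: 0
Count of True = 1

1


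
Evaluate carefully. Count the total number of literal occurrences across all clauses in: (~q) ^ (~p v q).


Counting literals in each clause:
Clause 1: 1 literal(s)
Clause 2: 2 literal(s)
Total = 3

3


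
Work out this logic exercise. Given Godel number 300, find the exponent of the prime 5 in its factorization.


Factorize 300 by dividing by 5 repeatedly.
Division steps: 5 divides 300 exactly 2 time(s).
Exponent of 5 = 2

2


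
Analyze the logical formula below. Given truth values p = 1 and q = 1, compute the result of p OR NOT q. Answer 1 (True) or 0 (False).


p = 1, q = 1
Operation: p OR NOT q
Evaluate: 1 OR NOT 1 = 1

1


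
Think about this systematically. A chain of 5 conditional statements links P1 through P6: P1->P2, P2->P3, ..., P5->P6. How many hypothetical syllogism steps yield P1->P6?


With 5 implications in a chain connecting 6 propositions:
P1->P2, P2->P3, ..., P5->P6
Steps needed = (number of implications) - 1 = 5 - 1 = 4

4


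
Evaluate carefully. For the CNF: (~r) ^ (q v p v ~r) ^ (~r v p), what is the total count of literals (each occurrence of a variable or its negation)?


Counting literals in each clause:
Clause 1: 1 literal(s)
Clause 2: 3 literal(s)
Clause 3: 2 literal(s)
Total = 6

6


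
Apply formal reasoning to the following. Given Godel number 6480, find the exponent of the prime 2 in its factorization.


Factorize 6480 by dividing by 2 repeatedly.
Division steps: 2 divides 6480 exactly 4 time(s).
Exponent of 2 = 4

4


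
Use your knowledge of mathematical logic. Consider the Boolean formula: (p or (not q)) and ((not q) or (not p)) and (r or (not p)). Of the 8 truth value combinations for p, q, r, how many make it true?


Evaluate all 8 assignments for p, q, r:
p=0, q=0, r=0: 1
p=0, q=0, r=1: 1
p=0, q=1, r=0: 0
p=0, q=1, r=1: 0
p=1, q=0, r=0: 0
p=1, q=0, r=1: 1
p=1, q=1, r=0: 0
p=1, q=1, r=1: 0
Satisfying count = 3

3


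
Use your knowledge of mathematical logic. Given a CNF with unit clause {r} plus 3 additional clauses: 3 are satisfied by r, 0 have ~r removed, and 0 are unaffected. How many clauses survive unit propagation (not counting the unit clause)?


Satisfied (removed): 3
Shortened (remain): 0
Unchanged (remain): 0
Remaining = 0 + 0 = 0

0


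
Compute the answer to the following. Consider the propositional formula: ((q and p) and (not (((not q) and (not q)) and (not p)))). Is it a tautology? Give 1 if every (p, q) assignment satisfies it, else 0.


Check all 4 assignments:
p=0, q=0: 0
p=0, q=1: 0
p=1, q=0: 0
p=1, q=1: 1
Satisfying count = 1/4.
Tautology iff count = 4: no.

0


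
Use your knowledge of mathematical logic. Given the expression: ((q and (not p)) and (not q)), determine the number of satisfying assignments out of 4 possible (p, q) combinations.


Check all 4 assignments:
p=0, q=0: 0
p=0, q=1: 0
p=1, q=0: 0
p=1, q=1: 0
Count of True = 0

0
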